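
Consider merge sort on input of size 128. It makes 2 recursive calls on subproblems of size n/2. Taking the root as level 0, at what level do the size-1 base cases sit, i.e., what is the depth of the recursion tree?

For divide and conquer with division factor 2:

Problem sizes at each level:
Level 0: 128
Level 1: 64
Level 2: 32
Level 3: 16
Level 4: 8
Level 5: 4
Level 6: 2
Level 7: 1

The root is level 0 and the size-1 base case is level 7 (the tree spans levels 0 through 7, i.e. 8 levels counting the root), so the depth is the number of divisions: log_2(128) = 7

The recursion tree depth is log_2(128) = 7. At each level, the problem size is divided by 2, so it takes 7 divisions to reduce to a base case of size 1. The algorithm makes 2 recursive calls at each level.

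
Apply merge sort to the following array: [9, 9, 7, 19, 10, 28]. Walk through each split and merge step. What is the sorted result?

Merge sort trace:

Split: [9, 9, 7, 19, 10, 28] -> [9, 9, 7] and [19, 10, 28]
  Split: [9, 9, 7] -> [9] and [9, 7]
    Split: [9, 7] -> [9] and [7]
    Merge: [9] + [7] -> [7, 9]
  Merge: [9] + [7, 9] -> [7, 9, 9]
  Split: [19, 10, 28] -> [19] and [10, 28]
    Split: [10, 28] -> [10] and [28]
    Merge: [10] + [28] -> [10, 28]
  Merge: [19] + [10, 28] -> [10, 19, 28]
Merge: [7, 9, 9] + [10, 19, 28] -> [7, 9, 9, 10, 19, 28]

Final sorted array: [7, 9, 9, 10, 19, 28]

The merge sort proceeds by recursively splitting the array and merging sorted halves.
After all merges, the sorted array is [7, 9, 9, 10, 19, 28].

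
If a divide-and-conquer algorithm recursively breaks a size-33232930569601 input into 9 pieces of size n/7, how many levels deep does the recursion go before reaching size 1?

For divide and conquer with division factor 7:

Problem sizes at each level:
Level 0: 33232930569601
Level 1: 4747561509943
Level 2: 678223072849
Level 3: 96889010407
Level 4: 13841287201
Level 5: 1977326743
Level 6: 282475249
Level 7: 40353607
Level 8: 5764801
Level 9: 823543
Level 10: 117649
Level 11: 16807
Level 12: 2401
Level 13: 343
Level 14: 49
Level 15: 7
Level 16: 1

The root is level 0 and the size-1 base case is level 16 (the tree spans levels 0 through 16, i.e. 17 levels counting the root), so the depth is the number of divisions: log_7(33232930569601) = 16

The recursion tree depth is log_7(33232930569601) = 16. At each level, the problem size is divided by 7, so it takes 16 divisions to reduce to a base case of size 1. The algorithm makes 9 recursive calls at each level.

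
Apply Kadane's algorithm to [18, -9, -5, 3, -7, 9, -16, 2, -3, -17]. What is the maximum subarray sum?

Using Kadane's algorithm on [18, -9, -5, 3, -7, 9, -16, 2, -3, -17]:

Scanning through the array:
Position 1 (value -9): max_ending_here = 9, max_so_far = 18
Position 2 (value -5): max_ending_here = 4, max_so_far = 18
Position 3 (value 3): max_ending_here = 7, max_so_far = 18
Position 4 (value -7): max_ending_here = 0, max_so_far = 18
Position 5 (value 9): max_ending_here = 9, max_so_far = 18
Position 6 (value -16): max_ending_here = -7, max_so_far = 18
Position 7 (value 2): max_ending_here = 2, max_so_far = 18
Position 8 (value -3): max_ending_here = -1, max_so_far = 18
Position 9 (value -17): max_ending_here = -17, max_so_far = 18

Maximum subarray: [18]
Maximum sum: 18

The maximum subarray is [18] with sum 18. This subarray runs from index 0 to index 0.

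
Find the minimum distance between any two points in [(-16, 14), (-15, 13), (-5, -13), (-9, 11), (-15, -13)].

Computing all pairwise distances among 5 points:

d((-16, 14), (-15, 13)) = 1.4142 <-- minimum
d((-16, 14), (-5, -13)) = 29.1548
d((-16, 14), (-9, 11)) = 7.6158
d((-16, 14), (-15, -13)) = 27.0185
d((-15, 13), (-5, -13)) = 27.8568
d((-15, 13), (-9, 11)) = 6.3246
d((-15, 13), (-15, -13)) = 26.0
d((-5, -13), (-9, 11)) = 24.3311
d((-5, -13), (-15, -13)) = 10.0
d((-9, 11), (-15, -13)) = 24.7386

Closest pair: (-16, 14) and (-15, 13) with distance 1.4142

The closest pair is (-16, 14) and (-15, 13) with Euclidean distance 1.4142. For 5 points, brute-force pairwise comparison is shown above. For large n, the divide-and-conquer algorithm (sort by x, recurse on halves, check the dividing strip) achieves O(n log n).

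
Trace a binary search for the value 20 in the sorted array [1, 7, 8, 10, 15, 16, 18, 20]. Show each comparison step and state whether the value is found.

Binary search for 20 in [1, 7, 8, 10, 15, 16, 18, 20]:

lo=0, hi=7, mid=3, arr[mid]=10 -> 10 < 20, search right half
lo=4, hi=7, mid=5, arr[mid]=16 -> 16 < 20, search right half
lo=6, hi=7, mid=6, arr[mid]=18 -> 18 < 20, search right half
lo=7, hi=7, mid=7, arr[mid]=20 -> Found target at index 7!

Binary search finds 20 at index 7 after 4 comparisons. The search repeatedly halves the search space by comparing with the middle element.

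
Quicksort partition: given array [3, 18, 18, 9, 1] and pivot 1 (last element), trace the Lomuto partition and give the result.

Lomuto partition with pivot = 1:

Initial array: [3, 18, 18, 9, 1]

arr[0]=3 > 1: no swap
arr[1]=18 > 1: no swap
arr[2]=18 > 1: no swap
arr[3]=9 > 1: no swap

Place pivot at position 0: [1, 18, 18, 9, 3]
Pivot position: 0

After partitioning with pivot 1, the array becomes [1, 18, 18, 9, 3]. The pivot is placed at index 0. All elements to the left of the pivot are <= 1, and all elements to the right are > 1.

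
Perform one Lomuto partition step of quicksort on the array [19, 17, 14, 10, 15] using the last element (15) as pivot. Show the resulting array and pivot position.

Lomuto partition with pivot = 15:

Initial array: [19, 17, 14, 10, 15]

arr[0]=19 > 15: no swap
arr[1]=17 > 15: no swap
arr[2]=14 <= 15: swap with position 0, array becomes [14, 17, 19, 10, 15]
arr[3]=10 <= 15: swap with position 1, array becomes [14, 10, 19, 17, 15]

Place pivot at position 2: [14, 10, 15, 17, 19]
Pivot position: 2

After partitioning with pivot 15, the array becomes [14, 10, 15, 17, 19]. The pivot is placed at index 2. All elements to the left of the pivot are <= 15, and all elements to the right are > 15.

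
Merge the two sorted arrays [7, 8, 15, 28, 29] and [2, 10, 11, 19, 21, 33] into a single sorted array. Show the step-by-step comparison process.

Merging process:

Compare 7 vs 2: take 2 from right. Merged: [2]
Compare 7 vs 10: take 7 from left. Merged: [2, 7]
Compare 8 vs 10: take 8 from left. Merged: [2, 7, 8]
Compare 15 vs 10: take 10 from right. Merged: [2, 7, 8, 10]
Compare 15 vs 11: take 11 from right. Merged: [2, 7, 8, 10, 11]
Compare 15 vs 19: take 15 from left. Merged: [2, 7, 8, 10, 11, 15]
Compare 28 vs 19: take 19 from right. Merged: [2, 7, 8, 10, 11, 15, 19]
Compare 28 vs 21: take 21 from right. Merged: [2, 7, 8, 10, 11, 15, 19, 21]
Compare 28 vs 33: take 28 from left. Merged: [2, 7, 8, 10, 11, 15, 19, 21, 28]
Compare 29 vs 33: take 29 from left. Merged: [2, 7, 8, 10, 11, 15, 19, 21, 28, 29]
Append remaining from right: [33]. Merged: [2, 7, 8, 10, 11, 15, 19, 21, 28, 29, 33]

Final merged array: [2, 7, 8, 10, 11, 15, 19, 21, 28, 29, 33]
Total comparisons: 10

The merged array is [2, 7, 8, 10, 11, 15, 19, 21, 28, 29, 33], requiring 10 comparisons. The merge step runs in O(n) time where n is the total number of elements.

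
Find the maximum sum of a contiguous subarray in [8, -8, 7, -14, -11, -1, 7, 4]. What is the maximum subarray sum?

Using Kadane's algorithm on [8, -8, 7, -14, -11, -1, 7, 4]:

Scanning through the array:
Position 1 (value -8): max_ending_here = 0, max_so_far = 8
Position 2 (value 7): max_ending_here = 7, max_so_far = 8
Position 3 (value -14): max_ending_here = -7, max_so_far = 8
Position 4 (value -11): max_ending_here = -11, max_so_far = 8
Position 5 (value -1): max_ending_here = -1, max_so_far = 8
Position 6 (value 7): max_ending_here = 7, max_so_far = 8
Position 7 (value 4): max_ending_here = 11, max_so_far = 11

Maximum subarray: [7, 4]
Maximum sum: 11

The maximum subarray is [7, 4] with sum 11. This subarray runs from index 6 to index 7.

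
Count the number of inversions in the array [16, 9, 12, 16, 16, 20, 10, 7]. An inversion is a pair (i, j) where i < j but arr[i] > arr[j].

Finding inversions in [16, 9, 12, 16, 16, 20, 10, 7]:

(0, 1): arr[0]=16 > arr[1]=9
(0, 2): arr[0]=16 > arr[2]=12
(0, 6): arr[0]=16 > arr[6]=10
(0, 7): arr[0]=16 > arr[7]=7
(1, 7): arr[1]=9 > arr[7]=7
(2, 6): arr[2]=12 > arr[6]=10
(2, 7): arr[2]=12 > arr[7]=7
(3, 6): arr[3]=16 > arr[6]=10
(3, 7): arr[3]=16 > arr[7]=7
(4, 6): arr[4]=16 > arr[6]=10
(4, 7): arr[4]=16 > arr[7]=7
(5, 6): arr[5]=20 > arr[6]=10
(5, 7): arr[5]=20 > arr[7]=7
(6, 7): arr[6]=10 > arr[7]=7

Total inversions: 14

The array has 14 inversion(s): (0,1), (0,2), (0,6), (0,7), (1,7), (2,6), (2,7), (3,6), (3,7), (4,6), (4,7), (5,6), (5,7), (6,7). Each pair (i,j) satisfies i < j and arr[i] > arr[j].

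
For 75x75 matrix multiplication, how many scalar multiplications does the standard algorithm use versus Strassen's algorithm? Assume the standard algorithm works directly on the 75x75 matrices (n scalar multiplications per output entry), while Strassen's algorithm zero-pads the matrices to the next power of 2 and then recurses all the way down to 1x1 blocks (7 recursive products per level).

Matrix multiplication for 75x75 matrices:

Strassen's algorithm requires power-of-2 dimensions. Pad 75x75 to 128x128 (next power of 2).

Standard algorithm: 75^3 = 421875 multiplications
Strassen's algorithm: 7^(log2(128)) = 7^7 = 823543 multiplications
Difference: 421875 - 823543 = -401668 (Strassen uses MORE here due to padding overhead — for small or just-over-power-of-2 n, padding can outweigh the per-level savings)

Standard: 421875 multiplications (75^3). Strassen: 823543 multiplications (7^7, after padding to 128x128). Strassen reduces 8 recursive multiplications to 7 at each level.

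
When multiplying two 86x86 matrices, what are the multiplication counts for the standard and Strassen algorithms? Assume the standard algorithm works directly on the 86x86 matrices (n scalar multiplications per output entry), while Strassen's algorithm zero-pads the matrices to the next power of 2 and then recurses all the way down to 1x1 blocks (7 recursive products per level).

Matrix multiplication for 86x86 matrices:

Strassen's algorithm requires power-of-2 dimensions. Pad 86x86 to 128x128 (next power of 2).

Standard algorithm: 86^3 = 636056 multiplications
Strassen's algorithm: 7^(log2(128)) = 7^7 = 823543 multiplications
Difference: 636056 - 823543 = -187487 (Strassen uses MORE here due to padding overhead — for small or just-over-power-of-2 n, padding can outweigh the per-level savings)

Standard: 636056 multiplications (86^3). Strassen: 823543 multiplications (7^7, after padding to 128x128). Strassen reduces 8 recursive multiplications to 7 at each level.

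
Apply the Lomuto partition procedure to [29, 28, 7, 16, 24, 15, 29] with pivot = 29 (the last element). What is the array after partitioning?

Lomuto partition with pivot = 29:

Initial array: [29, 28, 7, 16, 24, 15, 29]

arr[0]=29 <= 29: swap with position 0, array becomes [29, 28, 7, 16, 24, 15, 29]
arr[1]=28 <= 29: swap with position 1, array becomes [29, 28, 7, 16, 24, 15, 29]
arr[2]=7 <= 29: swap with position 2, array becomes [29, 28, 7, 16, 24, 15, 29]
arr[3]=16 <= 29: swap with position 3, array becomes [29, 28, 7, 16, 24, 15, 29]
arr[4]=24 <= 29: swap with position 4, array becomes [29, 28, 7, 16, 24, 15, 29]
arr[5]=15 <= 29: swap with position 5, array becomes [29, 28, 7, 16, 24, 15, 29]

Place pivot at position 6: [29, 28, 7, 16, 24, 15, 29]
Pivot position: 6

After partitioning with pivot 29, the array becomes [29, 28, 7, 16, 24, 15, 29]. The pivot is placed at index 6. All elements to the left of the pivot are <= 29, and all elements to the right are > 29.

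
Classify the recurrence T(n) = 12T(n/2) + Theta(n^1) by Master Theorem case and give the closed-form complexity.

Master Theorem for T(n) = 12T(n/2) + O(n^1):

a = 12, b = 2, c = 1
log_b(a) = log_2(12) = 3.5850

Case 1: c = 1 < log_2(12) = 3.5850
T(n) = O(n^(log_2 12))

For T(n) = 12T(n/2) + O(n^1): log_2(12) = 3.5850. This is Case 1 of the Master Theorem (c < log_b(a), work dominated by leaves), giving O(n^(log_2 12)).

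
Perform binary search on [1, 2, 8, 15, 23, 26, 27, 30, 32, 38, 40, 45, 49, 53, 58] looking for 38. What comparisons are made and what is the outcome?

Binary search for 38 in [1, 2, 8, 15, 23, 26, 27, 30, 32, 38, 40, 45, 49, 53, 58]:

lo=0, hi=14, mid=7, arr[mid]=30 -> 30 < 38, search right half
lo=8, hi=14, mid=11, arr[mid]=45 -> 45 > 38, search left half
lo=8, hi=10, mid=9, arr[mid]=38 -> Found target at index 9!

Binary search finds 38 at index 9 after 3 comparisons. The search repeatedly halves the search space by comparing with the middle element.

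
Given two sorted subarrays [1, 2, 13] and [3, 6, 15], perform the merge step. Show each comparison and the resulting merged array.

Merging process:

Compare 1 vs 3: take 1 from left. Merged: [1]
Compare 2 vs 3: take 2 from left. Merged: [1, 2]
Compare 13 vs 3: take 3 from right. Merged: [1, 2, 3]
Compare 13 vs 6: take 6 from right. Merged: [1, 2, 3, 6]
Compare 13 vs 15: take 13 from left. Merged: [1, 2, 3, 6, 13]
Append remaining from right: [15]. Merged: [1, 2, 3, 6, 13, 15]

Final merged array: [1, 2, 3, 6, 13, 15]
Total comparisons: 5

The merged array is [1, 2, 3, 6, 13, 15], requiring 5 comparisons. The merge step runs in O(n) time where n is the total number of elements.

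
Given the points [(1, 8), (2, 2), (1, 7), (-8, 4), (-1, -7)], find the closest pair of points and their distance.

Computing all pairwise distances among 5 points:

d((1, 8), (2, 2)) = 6.0828
d((1, 8), (1, 7)) = 1.0 <-- minimum
d((1, 8), (-8, 4)) = 9.8489
d((1, 8), (-1, -7)) = 15.1327
d((2, 2), (1, 7)) = 5.099
d((2, 2), (-8, 4)) = 10.198
d((2, 2), (-1, -7)) = 9.4868
d((1, 7), (-8, 4)) = 9.4868
d((1, 7), (-1, -7)) = 14.1421
d((-8, 4), (-1, -7)) = 13.0384

Closest pair: (1, 8) and (1, 7) with distance 1.0

The closest pair is (1, 8) and (1, 7) with Euclidean distance 1.0. For 5 points, brute-force pairwise comparison is shown above. For large n, the divide-and-conquer algorithm (sort by x, recurse on halves, check the dividing strip) achieves O(n log n).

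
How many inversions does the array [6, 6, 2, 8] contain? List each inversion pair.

Finding inversions in [6, 6, 2, 8]:

(0, 2): arr[0]=6 > arr[2]=2
(1, 2): arr[1]=6 > arr[2]=2

Total inversions: 2

The array has 2 inversion(s): (0,2), (1,2). Each pair (i,j) satisfies i < j and arr[i] > arr[j].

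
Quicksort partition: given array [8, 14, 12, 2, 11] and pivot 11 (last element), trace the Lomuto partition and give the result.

Lomuto partition with pivot = 11:

Initial array: [8, 14, 12, 2, 11]

arr[0]=8 <= 11: swap with position 0, array becomes [8, 14, 12, 2, 11]
arr[1]=14 > 11: no swap
arr[2]=12 > 11: no swap
arr[3]=2 <= 11: swap with position 1, array becomes [8, 2, 12, 14, 11]

Place pivot at position 2: [8, 2, 11, 14, 12]
Pivot position: 2

After partitioning with pivot 11, the array becomes [8, 2, 11, 14, 12]. The pivot is placed at index 2. All elements to the left of the pivot are <= 11, and all elements to the right are > 11.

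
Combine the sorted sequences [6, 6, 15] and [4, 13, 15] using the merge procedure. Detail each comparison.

Merging process:

Compare 6 vs 4: take 4 from right. Merged: [4]
Compare 6 vs 13: take 6 from left. Merged: [4, 6]
Compare 6 vs 13: take 6 from left. Merged: [4, 6, 6]
Compare 15 vs 13: take 13 from right. Merged: [4, 6, 6, 13]
Compare 15 vs 15: take 15 from left. Merged: [4, 6, 6, 13, 15]
Append remaining from right: [15]. Merged: [4, 6, 6, 13, 15, 15]

Final merged array: [4, 6, 6, 13, 15, 15]
Total comparisons: 5

The merged array is [4, 6, 6, 13, 15, 15], requiring 5 comparisons. The merge step runs in O(n) time where n is the total number of elements.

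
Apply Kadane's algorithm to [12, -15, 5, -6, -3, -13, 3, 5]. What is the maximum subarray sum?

Using Kadane's algorithm on [12, -15, 5, -6, -3, -13, 3, 5]:

Scanning through the array:
Position 1 (value -15): max_ending_here = -3, max_so_far = 12
Position 2 (value 5): max_ending_here = 5, max_so_far = 12
Position 3 (value -6): max_ending_here = -1, max_so_far = 12
Position 4 (value -3): max_ending_here = -3, max_so_far = 12
Position 5 (value -13): max_ending_here = -13, max_so_far = 12
Position 6 (value 3): max_ending_here = 3, max_so_far = 12
Position 7 (value 5): max_ending_here = 8, max_so_far = 12

Maximum subarray: [12]
Maximum sum: 12

The maximum subarray is [12] with sum 12. This subarray runs from index 0 to index 0.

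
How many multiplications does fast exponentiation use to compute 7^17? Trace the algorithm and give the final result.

Computing 7^17 by squaring (build up from 7^1; each line after the first costs one multiplication):

7^1 = 7
7^2 = (7^1)^2 = 7^2 = 49
7^4 = (7^2)^2 = 49^2 = 2401
7^8 = (7^4)^2 = 2401^2 = 5764801
7^16 = (7^8)^2 = 5764801^2 = 33232930569601
7^17 = 7 * 7^16 = 7 * 33232930569601 = 232630513987207

Result: 232630513987207
Multiplications needed: 5 (5 lines after 7^1)

7^17 = 232630513987207. Using exponentiation by squaring, this requires 5 multiplications. The key idea: if the exponent is even, square the half-power; if odd, multiply by the base once.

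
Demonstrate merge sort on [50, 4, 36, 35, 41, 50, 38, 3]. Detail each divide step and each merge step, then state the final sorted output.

Merge sort trace:

Split: [50, 4, 36, 35, 41, 50, 38, 3] -> [50, 4, 36, 35] and [41, 50, 38, 3]
  Split: [50, 4, 36, 35] -> [50, 4] and [36, 35]
    Split: [50, 4] -> [50] and [4]
    Merge: [50] + [4] -> [4, 50]
    Split: [36, 35] -> [36] and [35]
    Merge: [36] + [35] -> [35, 36]
  Merge: [4, 50] + [35, 36] -> [4, 35, 36, 50]
  Split: [41, 50, 38, 3] -> [41, 50] and [38, 3]
    Split: [41, 50] -> [41] and [50]
    Merge: [41] + [50] -> [41, 50]
    Split: [38, 3] -> [38] and [3]
    Merge: [38] + [3] -> [3, 38]
  Merge: [41, 50] + [3, 38] -> [3, 38, 41, 50]
Merge: [4, 35, 36, 50] + [3, 38, 41, 50] -> [3, 4, 35, 36, 38, 41, 50, 50]

Final sorted array: [3, 4, 35, 36, 38, 41, 50, 50]

The merge sort proceeds by recursively splitting the array and merging sorted halves.
After all merges, the sorted array is [3, 4, 35, 36, 38, 41, 50, 50].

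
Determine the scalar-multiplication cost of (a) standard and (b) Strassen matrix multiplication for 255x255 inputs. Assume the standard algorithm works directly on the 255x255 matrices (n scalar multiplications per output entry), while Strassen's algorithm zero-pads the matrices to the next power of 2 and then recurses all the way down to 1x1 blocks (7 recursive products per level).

Matrix multiplication for 255x255 matrices:

Strassen's algorithm requires power-of-2 dimensions. Pad 255x255 to 256x256 (next power of 2).

Standard algorithm: 255^3 = 16581375 multiplications
Strassen's algorithm: 7^(log2(256)) = 7^8 = 5764801 multiplications
Savings: 16581375 - 5764801 = 10816574 multiplications

Standard: 16581375 multiplications (255^3). Strassen: 5764801 multiplications (7^8, after padding to 256x256). Strassen reduces 8 recursive multiplications to 7 at each level.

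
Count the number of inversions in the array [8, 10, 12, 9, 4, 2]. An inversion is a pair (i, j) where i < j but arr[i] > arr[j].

Finding inversions in [8, 10, 12, 9, 4, 2]:

(0, 4): arr[0]=8 > arr[4]=4
(0, 5): arr[0]=8 > arr[5]=2
(1, 3): arr[1]=10 > arr[3]=9
(1, 4): arr[1]=10 > arr[4]=4
(1, 5): arr[1]=10 > arr[5]=2
(2, 3): arr[2]=12 > arr[3]=9
(2, 4): arr[2]=12 > arr[4]=4
(2, 5): arr[2]=12 > arr[5]=2
(3, 4): arr[3]=9 > arr[4]=4
(3, 5): arr[3]=9 > arr[5]=2
(4, 5): arr[4]=4 > arr[5]=2

Total inversions: 11

The array has 11 inversion(s): (0,4), (0,5), (1,3), (1,4), (1,5), (2,3), (2,4), (2,5), (3,4), (3,5), (4,5). Each pair (i,j) satisfies i < j and arr[i] > arr[j].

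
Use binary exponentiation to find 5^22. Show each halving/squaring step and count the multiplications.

Computing 5^22 by squaring (build up from 5^1; each line after the first costs one multiplication):

5^1 = 5
5^2 = (5^1)^2 = 5^2 = 25
5^4 = (5^2)^2 = 25^2 = 625
5^5 = 5 * 5^4 = 5 * 625 = 3125
5^10 = (5^5)^2 = 3125^2 = 9765625
5^11 = 5 * 5^10 = 5 * 9765625 = 48828125
5^22 = (5^11)^2 = 48828125^2 = 2384185791015625

Result: 2384185791015625
Multiplications needed: 6 (6 lines after 5^1)

5^22 = 2384185791015625. Using exponentiation by squaring, this requires 6 multiplications. The key idea: if the exponent is even, square the half-power; if odd, multiply by the base once.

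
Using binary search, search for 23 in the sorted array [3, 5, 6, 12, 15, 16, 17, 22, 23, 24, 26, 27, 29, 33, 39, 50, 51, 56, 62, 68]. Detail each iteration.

Binary search for 23 in [3, 5, 6, 12, 15, 16, 17, 22, 23, 24, 26, 27, 29, 33, 39, 50, 51, 56, 62, 68]:

lo=0, hi=19, mid=9, arr[mid]=24 -> 24 > 23, search left half
lo=0, hi=8, mid=4, arr[mid]=15 -> 15 < 23, search right half
lo=5, hi=8, mid=6, arr[mid]=17 -> 17 < 23, search right half
lo=7, hi=8, mid=7, arr[mid]=22 -> 22 < 23, search right half
lo=8, hi=8, mid=8, arr[mid]=23 -> Found target at index 8!

Binary search finds 23 at index 8 after 5 comparisons. The search repeatedly halves the search space by comparing with the middle element.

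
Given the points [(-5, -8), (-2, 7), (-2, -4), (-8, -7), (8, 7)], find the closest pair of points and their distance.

Computing all pairwise distances among 5 points:

d((-5, -8), (-2, 7)) = 15.2971
d((-5, -8), (-2, -4)) = 5.0
d((-5, -8), (-8, -7)) = 3.1623 <-- minimum
d((-5, -8), (8, 7)) = 19.8494
d((-2, 7), (-2, -4)) = 11.0
d((-2, 7), (-8, -7)) = 15.2315
d((-2, 7), (8, 7)) = 10.0
d((-2, -4), (-8, -7)) = 6.7082
d((-2, -4), (8, 7)) = 14.8661
d((-8, -7), (8, 7)) = 21.2603

Closest pair: (-5, -8) and (-8, -7) with distance 3.1623

The closest pair is (-5, -8) and (-8, -7) with Euclidean distance 3.1623. For 5 points, brute-force pairwise comparison is shown above. For large n, the divide-and-conquer algorithm (sort by x, recurse on halves, check the dividing strip) achieves O(n log n).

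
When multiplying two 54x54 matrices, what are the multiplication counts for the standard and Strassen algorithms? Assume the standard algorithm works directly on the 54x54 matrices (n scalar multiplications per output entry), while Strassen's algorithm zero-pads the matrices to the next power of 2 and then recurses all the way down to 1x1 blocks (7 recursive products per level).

Matrix multiplication for 54x54 matrices:

Strassen's algorithm requires power-of-2 dimensions. Pad 54x54 to 64x64 (next power of 2).

Standard algorithm: 54^3 = 157464 multiplications
Strassen's algorithm: 7^(log2(64)) = 7^6 = 117649 multiplications
Savings: 157464 - 117649 = 39815 multiplications

Standard: 157464 multiplications (54^3). Strassen: 117649 multiplications (7^6, after padding to 64x64). Strassen reduces 8 recursive multiplications to 7 at each level.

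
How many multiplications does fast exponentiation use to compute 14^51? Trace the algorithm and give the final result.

Computing 14^51 by squaring (build up from 14^1; each line after the first costs one multiplication):

14^1 = 14
14^2 = (14^1)^2 = 14^2 = 196
14^3 = 14 * 14^2 = 14 * 196 = 2744
14^6 = (14^3)^2 = 2744^2 = 7529536
14^12 = (14^6)^2 = 7529536^2 = 56693912375296
14^24 = (14^12)^2 = 56693912375296^2 = 3214199700417740936751087616
14^25 = 14 * 14^24 = 14 * 3214199700417740936751087616 = 44998795805848373114515226624
14^50 = (14^25)^2 = 44998795805848373114515226624^2 = 2024891623976437135118764865774783290467102632746078437376
14^51 = 14 * 14^50 = 14 * 2024891623976437135118764865774783290467102632746078437376 = 28348482735670119891662708120846966066539436858445098123264

Result: 28348482735670119891662708120846966066539436858445098123264
Multiplications needed: 8 (8 lines after 14^1)

14^51 = 28348482735670119891662708120846966066539436858445098123264. Using exponentiation by squaring, this requires 8 multiplications. The key idea: if the exponent is even, square the half-power; if odd, multiply by the base once.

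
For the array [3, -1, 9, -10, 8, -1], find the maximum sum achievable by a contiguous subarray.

Using Kadane's algorithm on [3, -1, 9, -10, 8, -1]:

Scanning through the array:
Position 1 (value -1): max_ending_here = 2, max_so_far = 3
Position 2 (value 9): max_ending_here = 11, max_so_far = 11
Position 3 (value -10): max_ending_here = 1, max_so_far = 11
Position 4 (value 8): max_ending_here = 9, max_so_far = 11
Position 5 (value -1): max_ending_here = 8, max_so_far = 11

Maximum subarray: [3, -1, 9]
Maximum sum: 11

The maximum subarray is [3, -1, 9] with sum 11. This subarray runs from index 0 to index 2.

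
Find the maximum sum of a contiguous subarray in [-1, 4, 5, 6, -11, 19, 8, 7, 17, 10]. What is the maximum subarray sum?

Using Kadane's algorithm on [-1, 4, 5, 6, -11, 19, 8, 7, 17, 10]:

Scanning through the array:
Position 1 (value 4): max_ending_here = 4, max_so_far = 4
Position 2 (value 5): max_ending_here = 9, max_so_far = 9
Position 3 (value 6): max_ending_here = 15, max_so_far = 15
Position 4 (value -11): max_ending_here = 4, max_so_far = 15
Position 5 (value 19): max_ending_here = 23, max_so_far = 23
Position 6 (value 8): max_ending_here = 31, max_so_far = 31
Position 7 (value 7): max_ending_here = 38, max_so_far = 38
Position 8 (value 17): max_ending_here = 55, max_so_far = 55
Position 9 (value 10): max_ending_here = 65, max_so_far = 65

Maximum subarray: [4, 5, 6, -11, 19, 8, 7, 17, 10]
Maximum sum: 65

The maximum subarray is [4, 5, 6, -11, 19, 8, 7, 17, 10] with sum 65. This subarray runs from index 1 to index 9.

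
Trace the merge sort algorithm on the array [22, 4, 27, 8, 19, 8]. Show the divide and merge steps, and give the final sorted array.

Merge sort trace:

Split: [22, 4, 27, 8, 19, 8] -> [22, 4, 27] and [8, 19, 8]
  Split: [22, 4, 27] -> [22] and [4, 27]
    Split: [4, 27] -> [4] and [27]
    Merge: [4] + [27] -> [4, 27]
  Merge: [22] + [4, 27] -> [4, 22, 27]
  Split: [8, 19, 8] -> [8] and [19, 8]
    Split: [19, 8] -> [19] and [8]
    Merge: [19] + [8] -> [8, 19]
  Merge: [8] + [8, 19] -> [8, 8, 19]
Merge: [4, 22, 27] + [8, 8, 19] -> [4, 8, 8, 19, 22, 27]

Final sorted array: [4, 8, 8, 19, 22, 27]

The merge sort proceeds by recursively splitting the array and merging sorted halves.
After all merges, the sorted array is [4, 8, 8, 19, 22, 27].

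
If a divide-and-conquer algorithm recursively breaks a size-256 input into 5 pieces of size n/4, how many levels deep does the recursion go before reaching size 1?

For divide and conquer with division factor 4:

Problem sizes at each level:
Level 0: 256
Level 1: 64
Level 2: 16
Level 3: 4
Level 4: 1

The root is level 0 and the size-1 base case is level 4 (the tree spans levels 0 through 4, i.e. 5 levels counting the root), so the depth is the number of divisions: log_4(256) = 4

The recursion tree depth is log_4(256) = 4. At each level, the problem size is divided by 4, so it takes 4 divisions to reduce to a base case of size 1. The algorithm makes 5 recursive calls at each level.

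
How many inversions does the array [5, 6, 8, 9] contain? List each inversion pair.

Finding inversions in [5, 6, 8, 9]:


Total inversions: 0

The array has 0 inversions. It is already sorted.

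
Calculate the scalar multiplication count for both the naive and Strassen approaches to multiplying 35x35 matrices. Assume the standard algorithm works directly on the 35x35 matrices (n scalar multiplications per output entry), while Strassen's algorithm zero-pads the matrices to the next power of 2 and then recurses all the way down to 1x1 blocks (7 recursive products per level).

Matrix multiplication for 35x35 matrices:

Strassen's algorithm requires power-of-2 dimensions. Pad 35x35 to 64x64 (next power of 2).

Standard algorithm: 35^3 = 42875 multiplications
Strassen's algorithm: 7^(log2(64)) = 7^6 = 117649 multiplications
Difference: 42875 - 117649 = -74774 (Strassen uses MORE here due to padding overhead — for small or just-over-power-of-2 n, padding can outweigh the per-level savings)

Standard: 42875 multiplications (35^3). Strassen: 117649 multiplications (7^6, after padding to 64x64). Strassen reduces 8 recursive multiplications to 7 at each level.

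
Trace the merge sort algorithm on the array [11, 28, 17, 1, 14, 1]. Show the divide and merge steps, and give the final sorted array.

Merge sort trace:

Split: [11, 28, 17, 1, 14, 1] -> [11, 28, 17] and [1, 14, 1]
  Split: [11, 28, 17] -> [11] and [28, 17]
    Split: [28, 17] -> [28] and [17]
    Merge: [28] + [17] -> [17, 28]
  Merge: [11] + [17, 28] -> [11, 17, 28]
  Split: [1, 14, 1] -> [1] and [14, 1]
    Split: [14, 1] -> [14] and [1]
    Merge: [14] + [1] -> [1, 14]
  Merge: [1] + [1, 14] -> [1, 1, 14]
Merge: [11, 17, 28] + [1, 1, 14] -> [1, 1, 11, 14, 17, 28]

Final sorted array: [1, 1, 11, 14, 17, 28]

The merge sort proceeds by recursively splitting the array and merging sorted halves.
After all merges, the sorted array is [1, 1, 11, 14, 17, 28].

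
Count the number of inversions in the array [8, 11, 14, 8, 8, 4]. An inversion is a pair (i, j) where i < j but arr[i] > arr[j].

Finding inversions in [8, 11, 14, 8, 8, 4]:

(0, 5): arr[0]=8 > arr[5]=4
(1, 3): arr[1]=11 > arr[3]=8
(1, 4): arr[1]=11 > arr[4]=8
(1, 5): arr[1]=11 > arr[5]=4
(2, 3): arr[2]=14 > arr[3]=8
(2, 4): arr[2]=14 > arr[4]=8
(2, 5): arr[2]=14 > arr[5]=4
(3, 5): arr[3]=8 > arr[5]=4
(4, 5): arr[4]=8 > arr[5]=4

Total inversions: 9

The array has 9 inversion(s): (0,5), (1,3), (1,4), (1,5), (2,3), (2,4), (2,5), (3,5), (4,5). Each pair (i,j) satisfies i < j and arr[i] > arr[j].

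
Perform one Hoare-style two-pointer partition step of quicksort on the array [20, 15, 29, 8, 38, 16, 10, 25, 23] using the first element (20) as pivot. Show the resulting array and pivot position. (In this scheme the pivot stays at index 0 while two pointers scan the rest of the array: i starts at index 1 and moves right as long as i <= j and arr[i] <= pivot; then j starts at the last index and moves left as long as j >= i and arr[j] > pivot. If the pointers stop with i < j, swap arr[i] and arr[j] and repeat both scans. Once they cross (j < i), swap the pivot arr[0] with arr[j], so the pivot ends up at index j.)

Hoare-style two-pointer partition with pivot = 20:

Initial array: [20, 15, 29, 8, 38, 16, 10, 25, 23]

Pointers start at i = 1, j = 8.
i stops at index 2 (arr[2]=29 > 20), j stops at index 6 (arr[6]=10 <= 20): swap arr[2] and arr[6], array becomes [20, 15, 10, 8, 38, 16, 29, 25, 23]
i stops at index 4 (arr[4]=38 > 20), j stops at index 5 (arr[5]=16 <= 20): swap arr[4] and arr[5], array becomes [20, 15, 10, 8, 16, 38, 29, 25, 23]
i ends at 5, j ends at 4: the pointers have crossed (j < i), so scanning stops.

Swap pivot arr[0] with arr[4] to place pivot at position 4: [16, 15, 10, 8, 20, 38, 29, 25, 23]
Pivot position: 4

After partitioning with pivot 20, the array becomes [16, 15, 10, 8, 20, 38, 29, 25, 23]. The pivot is placed at index 4. All elements to the left of the pivot are <= 20, and all elements to the right are > 20.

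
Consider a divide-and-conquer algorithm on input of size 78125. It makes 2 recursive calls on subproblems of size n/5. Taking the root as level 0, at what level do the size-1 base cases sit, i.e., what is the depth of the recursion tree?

For divide and conquer with division factor 5:

Problem sizes at each level:
Level 0: 78125
Level 1: 15625
Level 2: 3125
Level 3: 625
Level 4: 125
Level 5: 25
Level 6: 5
Level 7: 1

The root is level 0 and the size-1 base case is level 7 (the tree spans levels 0 through 7, i.e. 8 levels counting the root), so the depth is the number of divisions: log_5(78125) = 7

The recursion tree depth is log_5(78125) = 7. At each level, the problem size is divided by 5, so it takes 7 divisions to reduce to a base case of size 1. The algorithm makes 2 recursive calls at each level.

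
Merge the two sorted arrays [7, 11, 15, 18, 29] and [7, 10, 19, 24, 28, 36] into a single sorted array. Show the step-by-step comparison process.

Merging process:

Compare 7 vs 7: take 7 from left. Merged: [7]
Compare 11 vs 7: take 7 from right. Merged: [7, 7]
Compare 11 vs 10: take 10 from right. Merged: [7, 7, 10]
Compare 11 vs 19: take 11 from left. Merged: [7, 7, 10, 11]
Compare 15 vs 19: take 15 from left. Merged: [7, 7, 10, 11, 15]
Compare 18 vs 19: take 18 from left. Merged: [7, 7, 10, 11, 15, 18]
Compare 29 vs 19: take 19 from right. Merged: [7, 7, 10, 11, 15, 18, 19]
Compare 29 vs 24: take 24 from right. Merged: [7, 7, 10, 11, 15, 18, 19, 24]
Compare 29 vs 28: take 28 from right. Merged: [7, 7, 10, 11, 15, 18, 19, 24, 28]
Compare 29 vs 36: take 29 from left. Merged: [7, 7, 10, 11, 15, 18, 19, 24, 28, 29]
Append remaining from right: [36]. Merged: [7, 7, 10, 11, 15, 18, 19, 24, 28, 29, 36]

Final merged array: [7, 7, 10, 11, 15, 18, 19, 24, 28, 29, 36]
Total comparisons: 10

The merged array is [7, 7, 10, 11, 15, 18, 19, 24, 28, 29, 36], requiring 10 comparisons. The merge step runs in O(n) time where n is the total number of elements.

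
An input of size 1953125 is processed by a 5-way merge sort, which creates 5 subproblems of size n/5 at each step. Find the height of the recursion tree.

For divide and conquer with division factor 5:

Problem sizes at each level:
Level 0: 1953125
Level 1: 390625
Level 2: 78125
Level 3: 15625
Level 4: 3125
Level 5: 625
Level 6: 125
Level 7: 25
Level 8: 5
Level 9: 1

The root is level 0 and the size-1 base case is level 9 (the tree spans levels 0 through 9, i.e. 10 levels counting the root), so the depth is the number of divisions: log_5(1953125) = 9

The recursion tree depth is log_5(1953125) = 9. At each level, the problem size is divided by 5, so it takes 9 divisions to reduce to a base case of size 1. The algorithm makes 5 recursive calls at each level.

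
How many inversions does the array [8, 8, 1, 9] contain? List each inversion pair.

Finding inversions in [8, 8, 1, 9]:

(0, 2): arr[0]=8 > arr[2]=1
(1, 2): arr[1]=8 > arr[2]=1

Total inversions: 2

The array has 2 inversion(s): (0,2), (1,2). Each pair (i,j) satisfies i < j and arr[i] > arr[j].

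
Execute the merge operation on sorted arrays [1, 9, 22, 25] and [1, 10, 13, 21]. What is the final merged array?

Merging process:

Compare 1 vs 1: take 1 from left. Merged: [1]
Compare 9 vs 1: take 1 from right. Merged: [1, 1]
Compare 9 vs 10: take 9 from left. Merged: [1, 1, 9]
Compare 22 vs 10: take 10 from right. Merged: [1, 1, 9, 10]
Compare 22 vs 13: take 13 from right. Merged: [1, 1, 9, 10, 13]
Compare 22 vs 21: take 21 from right. Merged: [1, 1, 9, 10, 13, 21]
Append remaining from left: [22, 25]. Merged: [1, 1, 9, 10, 13, 21, 22, 25]

Final merged array: [1, 1, 9, 10, 13, 21, 22, 25]
Total comparisons: 6

The merged array is [1, 1, 9, 10, 13, 21, 22, 25], requiring 6 comparisons. The merge step runs in O(n) time where n is the total number of elements.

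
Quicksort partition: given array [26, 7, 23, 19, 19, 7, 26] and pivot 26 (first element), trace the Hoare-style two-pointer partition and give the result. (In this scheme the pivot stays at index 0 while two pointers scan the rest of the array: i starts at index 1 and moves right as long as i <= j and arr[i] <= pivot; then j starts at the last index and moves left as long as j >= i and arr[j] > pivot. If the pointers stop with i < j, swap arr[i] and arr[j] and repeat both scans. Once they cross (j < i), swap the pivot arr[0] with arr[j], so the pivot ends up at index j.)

Hoare-style two-pointer partition with pivot = 26:

Initial array: [26, 7, 23, 19, 19, 7, 26]

Pointers start at i = 1, j = 6.
i ends at 7, j ends at 6: the pointers have crossed (j < i), so scanning stops.

Swap pivot arr[0] with arr[6] to place pivot at position 6: [26, 7, 23, 19, 19, 7, 26]
Pivot position: 6

After partitioning with pivot 26, the array becomes [26, 7, 23, 19, 19, 7, 26]. The pivot is placed at index 6. All elements to the left of the pivot are <= 26, and all elements to the right are > 26.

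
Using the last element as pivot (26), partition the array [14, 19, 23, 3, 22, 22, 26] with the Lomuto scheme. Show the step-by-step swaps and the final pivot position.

Lomuto partition with pivot = 26:

Initial array: [14, 19, 23, 3, 22, 22, 26]

arr[0]=14 <= 26: swap with position 0, array becomes [14, 19, 23, 3, 22, 22, 26]
arr[1]=19 <= 26: swap with position 1, array becomes [14, 19, 23, 3, 22, 22, 26]
arr[2]=23 <= 26: swap with position 2, array becomes [14, 19, 23, 3, 22, 22, 26]
arr[3]=3 <= 26: swap with position 3, array becomes [14, 19, 23, 3, 22, 22, 26]
arr[4]=22 <= 26: swap with position 4, array becomes [14, 19, 23, 3, 22, 22, 26]
arr[5]=22 <= 26: swap with position 5, array becomes [14, 19, 23, 3, 22, 22, 26]

Place pivot at position 6: [14, 19, 23, 3, 22, 22, 26]
Pivot position: 6

After partitioning with pivot 26, the array becomes [14, 19, 23, 3, 22, 22, 26]. The pivot is placed at index 6. All elements to the left of the pivot are <= 26, and all elements to the right are > 26.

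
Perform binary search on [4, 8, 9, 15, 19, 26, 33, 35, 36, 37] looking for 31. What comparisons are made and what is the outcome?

Binary search for 31 in [4, 8, 9, 15, 19, 26, 33, 35, 36, 37]:

lo=0, hi=9, mid=4, arr[mid]=19 -> 19 < 31, search right half
lo=5, hi=9, mid=7, arr[mid]=35 -> 35 > 31, search left half
lo=5, hi=6, mid=5, arr[mid]=26 -> 26 < 31, search right half
lo=6, hi=6, mid=6, arr[mid]=33 -> 33 > 31, search left half
lo=6 > hi=5, target 31 not found

Binary search determines that 31 is not in the array after 4 comparisons. The search space was exhausted without finding the target.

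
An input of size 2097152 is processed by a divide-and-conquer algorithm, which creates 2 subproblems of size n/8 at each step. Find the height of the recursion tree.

For divide and conquer with division factor 8:

Problem sizes at each level:
Level 0: 2097152
Level 1: 262144
Level 2: 32768
Level 3: 4096
Level 4: 512
Level 5: 64
Level 6: 8
Level 7: 1

The root is level 0 and the size-1 base case is level 7 (the tree spans levels 0 through 7, i.e. 8 levels counting the root), so the depth is the number of divisions: log_8(2097152) = 7

The recursion tree depth is log_8(2097152) = 7. At each level, the problem size is divided by 8, so it takes 7 divisions to reduce to a base case of size 1. The algorithm makes 2 recursive calls at each level.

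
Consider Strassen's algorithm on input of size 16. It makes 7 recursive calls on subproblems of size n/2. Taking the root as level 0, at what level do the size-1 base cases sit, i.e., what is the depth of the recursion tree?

For divide and conquer with division factor 2:

Problem sizes at each level:
Level 0: 16
Level 1: 8
Level 2: 4
Level 3: 2
Level 4: 1

The root is level 0 and the size-1 base case is level 4 (the tree spans levels 0 through 4, i.e. 5 levels counting the root), so the depth is the number of divisions: log_2(16) = 4

The recursion tree depth is log_2(16) = 4. At each level, the problem size is divided by 2, so it takes 4 divisions to reduce to a base case of size 1. The algorithm makes 7 recursive calls at each level.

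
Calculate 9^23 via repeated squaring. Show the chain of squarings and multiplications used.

Computing 9^23 by squaring (build up from 9^1; each line after the first costs one multiplication):

9^1 = 9
9^2 = (9^1)^2 = 9^2 = 81
9^4 = (9^2)^2 = 81^2 = 6561
9^5 = 9 * 9^4 = 9 * 6561 = 59049
9^10 = (9^5)^2 = 59049^2 = 3486784401
9^11 = 9 * 9^10 = 9 * 3486784401 = 31381059609
9^22 = (9^11)^2 = 31381059609^2 = 984770902183611232881
9^23 = 9 * 9^22 = 9 * 984770902183611232881 = 8862938119652501095929

Result: 8862938119652501095929
Multiplications needed: 7 (7 lines after 9^1)

9^23 = 8862938119652501095929. Using exponentiation by squaring, this requires 7 multiplications. The key idea: if the exponent is even, square the half-power; if odd, multiply by the base once.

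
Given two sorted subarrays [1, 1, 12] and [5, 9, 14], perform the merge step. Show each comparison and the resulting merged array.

Merging process:

Compare 1 vs 5: take 1 from left. Merged: [1]
Compare 1 vs 5: take 1 from left. Merged: [1, 1]
Compare 12 vs 5: take 5 from right. Merged: [1, 1, 5]
Compare 12 vs 9: take 9 from right. Merged: [1, 1, 5, 9]
Compare 12 vs 14: take 12 from left. Merged: [1, 1, 5, 9, 12]
Append remaining from right: [14]. Merged: [1, 1, 5, 9, 12, 14]

Final merged array: [1, 1, 5, 9, 12, 14]
Total comparisons: 5

The merged array is [1, 1, 5, 9, 12, 14], requiring 5 comparisons. The merge step runs in O(n) time where n is the total number of elements.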